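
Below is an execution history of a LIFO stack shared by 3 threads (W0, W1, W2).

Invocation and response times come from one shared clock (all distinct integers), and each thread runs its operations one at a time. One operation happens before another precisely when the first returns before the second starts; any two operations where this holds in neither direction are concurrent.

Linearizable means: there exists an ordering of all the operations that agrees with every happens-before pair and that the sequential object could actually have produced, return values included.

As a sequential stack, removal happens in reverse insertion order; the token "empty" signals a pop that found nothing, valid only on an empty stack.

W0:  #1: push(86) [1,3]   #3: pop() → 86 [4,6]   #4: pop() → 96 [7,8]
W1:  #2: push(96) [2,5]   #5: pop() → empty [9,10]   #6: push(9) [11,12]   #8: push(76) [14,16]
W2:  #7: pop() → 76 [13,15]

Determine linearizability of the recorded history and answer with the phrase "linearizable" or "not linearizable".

linearizable

a witness: #1, #3, #2, #4, #5, #6, #8, #7
step 1: #1 push(86) — stack <86>
step 2: #3 pop() → 86 — stack <>
step 3: #2 push(96) — stack <96>
step 4: #4 pop() → 96 — stack <>
step 5: #5 pop() → empty — stack <>
step 6: #6 push(9) — stack <9>
step 7: #8 push(76) — stack <9,76>
step 8: #7 pop() → 76 — stack <9>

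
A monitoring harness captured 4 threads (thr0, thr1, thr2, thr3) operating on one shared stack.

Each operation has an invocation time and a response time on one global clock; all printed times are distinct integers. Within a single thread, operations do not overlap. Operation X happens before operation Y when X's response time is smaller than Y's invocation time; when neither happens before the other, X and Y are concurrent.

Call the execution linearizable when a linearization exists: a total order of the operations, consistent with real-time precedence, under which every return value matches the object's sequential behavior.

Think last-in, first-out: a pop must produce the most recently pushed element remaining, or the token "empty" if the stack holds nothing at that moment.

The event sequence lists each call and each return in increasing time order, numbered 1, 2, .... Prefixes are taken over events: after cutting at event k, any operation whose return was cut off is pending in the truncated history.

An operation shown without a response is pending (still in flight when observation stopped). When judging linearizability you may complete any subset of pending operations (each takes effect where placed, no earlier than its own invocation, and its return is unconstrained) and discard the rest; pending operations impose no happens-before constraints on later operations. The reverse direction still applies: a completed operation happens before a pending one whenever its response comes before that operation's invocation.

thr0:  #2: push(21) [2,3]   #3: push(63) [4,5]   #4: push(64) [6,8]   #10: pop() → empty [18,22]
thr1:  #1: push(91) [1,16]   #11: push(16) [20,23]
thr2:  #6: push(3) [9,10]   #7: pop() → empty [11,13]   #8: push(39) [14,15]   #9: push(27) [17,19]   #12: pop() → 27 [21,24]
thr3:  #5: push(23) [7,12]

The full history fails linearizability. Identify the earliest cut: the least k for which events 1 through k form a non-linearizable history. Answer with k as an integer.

events 1..12 are linearizable; a witness order is #1, #2, #3, #4, #5, #6:
after step 1 (#1 push(91) (pending, included)): stack <91>
after step 2 (#2 push(21)): stack <91,21>
after step 3 (#3 push(63)): stack <91,21,63>
after step 4 (#4 push(64)): stack <91,21,63,64>
after step 5 (#5 push(23)): stack <91,21,63,64,23>
after step 6 (#6 push(3)): stack <91,21,63,64,23,3>
adding event 13 (#7 responds at 13) leaves no legal real-time order
no completion choice of the 1 pending operation (#1) rescues it — every subset was tried
for example #2, #3, #4, #5, #6, #7 (pending dropped) fails at step 6: #7 pop() → empty is not legal there
for example #2, #3, #4, #6, #5, #7 (pending dropped) fails at step 6: #7 pop() → empty is not legal there

13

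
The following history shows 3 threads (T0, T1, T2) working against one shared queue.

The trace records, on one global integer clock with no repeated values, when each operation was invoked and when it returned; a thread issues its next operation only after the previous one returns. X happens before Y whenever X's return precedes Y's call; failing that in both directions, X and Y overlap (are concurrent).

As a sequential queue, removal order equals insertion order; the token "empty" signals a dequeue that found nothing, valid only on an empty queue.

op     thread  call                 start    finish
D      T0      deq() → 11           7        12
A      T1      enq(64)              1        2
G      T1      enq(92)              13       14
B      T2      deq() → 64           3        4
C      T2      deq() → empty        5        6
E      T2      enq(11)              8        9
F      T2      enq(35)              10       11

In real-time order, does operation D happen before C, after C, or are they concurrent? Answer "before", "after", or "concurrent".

D spans [7,12], C spans [5,6]
resp(C)=6 < inv(D)=7

after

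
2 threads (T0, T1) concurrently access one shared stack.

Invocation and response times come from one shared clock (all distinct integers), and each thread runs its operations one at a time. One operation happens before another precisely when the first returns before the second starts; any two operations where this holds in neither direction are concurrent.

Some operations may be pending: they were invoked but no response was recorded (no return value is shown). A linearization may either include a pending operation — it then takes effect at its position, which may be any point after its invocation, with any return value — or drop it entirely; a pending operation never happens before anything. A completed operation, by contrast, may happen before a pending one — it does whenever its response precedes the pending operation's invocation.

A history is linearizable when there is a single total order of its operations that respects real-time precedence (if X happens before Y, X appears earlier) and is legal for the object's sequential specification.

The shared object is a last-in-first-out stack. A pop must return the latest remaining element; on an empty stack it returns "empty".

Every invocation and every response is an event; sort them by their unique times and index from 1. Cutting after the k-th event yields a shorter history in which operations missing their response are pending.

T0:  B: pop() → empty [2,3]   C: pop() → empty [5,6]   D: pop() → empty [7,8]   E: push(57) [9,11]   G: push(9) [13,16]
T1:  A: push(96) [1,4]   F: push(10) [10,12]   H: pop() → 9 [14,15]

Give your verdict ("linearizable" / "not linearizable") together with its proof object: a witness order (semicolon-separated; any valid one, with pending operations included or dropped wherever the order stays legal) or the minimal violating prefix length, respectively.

not linearizable — minimal violating prefix: 6 events

the violation lands at event 6, C's response at time 6: events 1..5 linearize, events 1..6 do not
3 completed operations, 2 real-time-consistent orders — every stack replay fails
e.g. A, B, C: illegal at step 2, since B pop() → empty cannot apply there
e.g. B, A, C: illegal at step 3, since C pop() → empty cannot apply there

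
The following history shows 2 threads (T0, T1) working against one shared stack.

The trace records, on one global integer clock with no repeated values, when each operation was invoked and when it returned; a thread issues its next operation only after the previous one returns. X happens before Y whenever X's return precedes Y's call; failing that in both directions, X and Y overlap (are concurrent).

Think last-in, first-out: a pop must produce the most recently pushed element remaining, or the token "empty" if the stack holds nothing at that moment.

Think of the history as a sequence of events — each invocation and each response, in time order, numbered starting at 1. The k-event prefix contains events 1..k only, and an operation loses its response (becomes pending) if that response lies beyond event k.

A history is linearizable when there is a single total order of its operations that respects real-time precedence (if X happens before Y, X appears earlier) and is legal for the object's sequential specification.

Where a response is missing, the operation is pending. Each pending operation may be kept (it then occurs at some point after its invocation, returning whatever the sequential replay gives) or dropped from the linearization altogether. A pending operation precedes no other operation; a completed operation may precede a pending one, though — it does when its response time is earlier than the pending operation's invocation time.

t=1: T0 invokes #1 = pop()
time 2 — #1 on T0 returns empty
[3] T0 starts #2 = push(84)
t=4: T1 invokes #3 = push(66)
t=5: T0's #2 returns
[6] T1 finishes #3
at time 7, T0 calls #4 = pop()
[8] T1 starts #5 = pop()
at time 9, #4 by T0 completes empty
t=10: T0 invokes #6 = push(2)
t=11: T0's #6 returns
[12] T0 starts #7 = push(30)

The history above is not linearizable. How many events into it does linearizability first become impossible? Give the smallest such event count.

9

one valid order for events 1..8 is #1, #2, #3:
step 1: #1 pop() → empty — stack <>
step 2: #2 push(84) — stack <84>
step 3: #3 push(66) — stack <84,66>
once event 9 joins (#4's response, time 9), exhaustive search finds no witness
no escape via the 1 pending operation (#5): every completion choice fails
take #1, #2, #3, #4 (pending dropped): step 4 already fails, because #4 pop() → empty cannot occur there
take #1, #3, #2, #4 (pending dropped): step 4 already fails, because #4 pop() → empty cannot occur there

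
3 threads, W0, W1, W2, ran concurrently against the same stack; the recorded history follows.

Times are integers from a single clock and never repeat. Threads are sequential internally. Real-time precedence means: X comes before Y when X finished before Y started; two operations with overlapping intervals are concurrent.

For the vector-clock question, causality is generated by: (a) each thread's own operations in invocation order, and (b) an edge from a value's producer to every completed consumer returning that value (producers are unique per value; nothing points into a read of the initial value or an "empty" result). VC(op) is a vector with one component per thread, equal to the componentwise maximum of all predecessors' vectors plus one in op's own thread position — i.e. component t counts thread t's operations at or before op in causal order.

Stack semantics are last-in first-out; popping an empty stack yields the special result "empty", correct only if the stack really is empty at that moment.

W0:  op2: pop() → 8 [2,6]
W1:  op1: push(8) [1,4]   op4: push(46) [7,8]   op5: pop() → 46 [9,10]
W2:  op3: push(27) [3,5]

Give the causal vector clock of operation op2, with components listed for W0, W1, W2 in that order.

invoked at 3, op3 has no predecessors; its own W2 bump gives (0, 0, 1)
invoked at 1, op1 has no predecessors; its own W1 bump gives (0, 1, 0)
op4, invoked 7, takes VC(op1)=(0, 1, 0) under max, adds 1 for W1 → (0, 2, 0)
op2, invoked 2, takes VC(op1)=(0, 1, 0) under max, adds 1 for W0 → (1, 1, 0)
op5, invoked 9, takes VC(op4)=(0, 2, 0) under max, adds 1 for W1 → (0, 3, 0)
target: VC(op2) = (1, 1, 0)

(1, 1, 0)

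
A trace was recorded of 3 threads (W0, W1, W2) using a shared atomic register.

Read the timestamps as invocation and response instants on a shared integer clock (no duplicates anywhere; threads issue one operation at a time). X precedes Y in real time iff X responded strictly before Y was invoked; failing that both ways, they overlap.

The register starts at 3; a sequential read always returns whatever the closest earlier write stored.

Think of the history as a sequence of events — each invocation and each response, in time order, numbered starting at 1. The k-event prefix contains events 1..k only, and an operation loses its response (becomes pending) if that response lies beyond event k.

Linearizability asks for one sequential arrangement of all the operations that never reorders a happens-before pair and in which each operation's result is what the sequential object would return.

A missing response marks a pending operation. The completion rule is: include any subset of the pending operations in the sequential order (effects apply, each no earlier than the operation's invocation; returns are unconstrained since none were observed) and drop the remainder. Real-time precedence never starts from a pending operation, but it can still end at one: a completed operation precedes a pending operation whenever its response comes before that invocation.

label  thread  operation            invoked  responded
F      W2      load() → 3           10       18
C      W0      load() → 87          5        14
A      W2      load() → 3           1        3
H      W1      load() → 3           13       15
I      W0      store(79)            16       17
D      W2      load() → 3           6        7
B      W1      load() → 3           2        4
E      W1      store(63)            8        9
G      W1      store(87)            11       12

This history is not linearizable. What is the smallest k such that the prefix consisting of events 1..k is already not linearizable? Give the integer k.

15

events 1..14 are linearizable, e.g. via A, B, D, E, F, G, C:
after step 1 (A load() → 3): value 3
after step 2 (B load() → 3): value 3
after step 3 (D load() → 3): value 3
after step 4 (E store(63)): value 63
after step 5 (F load() (pending, included)): value 63
after step 6 (G store(87)): value 87
after step 7 (C load() → 87): value 87
event 15 — H's response, time 15 — after it, nothing linearizes
completion choices over the 1 pending operation (F) were checked; none helps
sample order A, B, C, D, E, G, H (pending dropped) stalls at step 3 — C load() → 87 has no legal effect
sample order A, B, D, C, E, G, H (pending dropped) stalls at step 4 — C load() → 87 has no legal effect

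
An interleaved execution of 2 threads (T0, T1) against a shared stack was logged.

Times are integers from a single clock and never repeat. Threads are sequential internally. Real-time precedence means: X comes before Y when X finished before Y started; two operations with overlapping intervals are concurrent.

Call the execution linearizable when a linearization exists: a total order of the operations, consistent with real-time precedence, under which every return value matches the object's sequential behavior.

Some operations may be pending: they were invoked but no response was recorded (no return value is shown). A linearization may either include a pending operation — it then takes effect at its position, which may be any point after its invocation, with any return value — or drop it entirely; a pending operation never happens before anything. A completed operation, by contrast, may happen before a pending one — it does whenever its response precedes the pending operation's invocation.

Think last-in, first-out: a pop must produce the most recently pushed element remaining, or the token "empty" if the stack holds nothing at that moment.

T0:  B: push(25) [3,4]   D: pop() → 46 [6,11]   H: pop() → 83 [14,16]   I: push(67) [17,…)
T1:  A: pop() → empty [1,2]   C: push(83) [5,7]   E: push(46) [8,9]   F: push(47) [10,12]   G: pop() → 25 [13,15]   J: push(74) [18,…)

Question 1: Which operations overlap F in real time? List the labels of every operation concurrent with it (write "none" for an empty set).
D

F spans [10,12]: anything still running between times 10 and 12 counts as concurrent
A [1,2]: before
B [3,4]: before
C [5,7]: before
D [6,11]: concurrent
E [8,9]: before
G [13,15]: after
H [14,16]: after
I [17,…): after
J [18,…): after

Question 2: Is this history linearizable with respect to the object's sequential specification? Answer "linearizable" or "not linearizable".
not linearizable

cut after 14 events: linearizable; cut after 15 events (G responds, time 15): not linearizable
the 7 completed operations admit 4 real-time orders; each fails the stack replay
completion choices over the 1 pending operation (H) were checked; none helps
sample order A, B, C, D, E, F, G (pending dropped) stalls at step 4 — D pop() → 46 has no legal effect
sample order A, B, C, E, D, F, G (pending dropped) stalls at step 7 — G pop() → 25 has no legal effect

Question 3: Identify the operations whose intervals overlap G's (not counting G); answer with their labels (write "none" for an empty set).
H

G spans [13,15]; an op avoiding the whole window 13..15 is ordered, any other is concurrent
A [1,2]: before
B [3,4]: before
C [5,7]: before
D [6,11]: before
E [8,9]: before
F [10,12]: before
H [14,16]: concurrent
I [17,…): after
J [18,…): after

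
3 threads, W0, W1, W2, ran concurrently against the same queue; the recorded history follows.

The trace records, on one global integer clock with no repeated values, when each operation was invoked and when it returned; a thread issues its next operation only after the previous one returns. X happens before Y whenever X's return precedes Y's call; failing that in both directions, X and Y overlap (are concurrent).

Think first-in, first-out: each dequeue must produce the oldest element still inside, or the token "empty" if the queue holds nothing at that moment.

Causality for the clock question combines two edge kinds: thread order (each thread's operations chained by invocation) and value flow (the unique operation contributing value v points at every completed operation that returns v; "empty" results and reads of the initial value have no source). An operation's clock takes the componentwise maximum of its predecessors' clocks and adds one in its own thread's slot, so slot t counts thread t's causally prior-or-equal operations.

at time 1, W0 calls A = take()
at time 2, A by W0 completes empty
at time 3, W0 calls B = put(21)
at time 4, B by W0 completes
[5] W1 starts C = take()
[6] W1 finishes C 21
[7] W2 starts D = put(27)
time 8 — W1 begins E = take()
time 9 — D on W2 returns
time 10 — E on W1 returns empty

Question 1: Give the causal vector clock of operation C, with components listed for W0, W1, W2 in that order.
(2, 1, 0)

no predecessors for D (invoked 7): W2 increments from zero → (0, 0, 1)
no predecessors for A (invoked 1): W0 increments from zero → (1, 0, 0)
B, invoked 3, takes VC(A)=(1, 0, 0) under max, adds 1 for W0 → (2, 0, 0)
C, invoked 5, takes VC(B)=(2, 0, 0) under max, adds 1 for W1 → (2, 1, 0)
E, invoked 8, takes VC(C)=(2, 1, 0) under max, adds 1 for W1 → (2, 2, 0)
target: VC(C) = (2, 1, 0)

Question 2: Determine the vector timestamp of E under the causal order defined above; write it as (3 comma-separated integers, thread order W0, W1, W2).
(2, 2, 0)

D (invocation 7): nothing precedes it; W2's component alone gives (0, 0, 1)
A (invocation 1): nothing precedes it; W0's component alone gives (1, 0, 0)
invoked at 3, B merges VC(A)=(1, 0, 0) and bumps W0's slot → (2, 0, 0)
invoked at 5, C merges VC(B)=(2, 0, 0) and bumps W1's slot → (2, 1, 0)
invoked at 8, E merges VC(C)=(2, 1, 0) and bumps W1's slot → (2, 2, 0)
target: VC(E) = (2, 2, 0)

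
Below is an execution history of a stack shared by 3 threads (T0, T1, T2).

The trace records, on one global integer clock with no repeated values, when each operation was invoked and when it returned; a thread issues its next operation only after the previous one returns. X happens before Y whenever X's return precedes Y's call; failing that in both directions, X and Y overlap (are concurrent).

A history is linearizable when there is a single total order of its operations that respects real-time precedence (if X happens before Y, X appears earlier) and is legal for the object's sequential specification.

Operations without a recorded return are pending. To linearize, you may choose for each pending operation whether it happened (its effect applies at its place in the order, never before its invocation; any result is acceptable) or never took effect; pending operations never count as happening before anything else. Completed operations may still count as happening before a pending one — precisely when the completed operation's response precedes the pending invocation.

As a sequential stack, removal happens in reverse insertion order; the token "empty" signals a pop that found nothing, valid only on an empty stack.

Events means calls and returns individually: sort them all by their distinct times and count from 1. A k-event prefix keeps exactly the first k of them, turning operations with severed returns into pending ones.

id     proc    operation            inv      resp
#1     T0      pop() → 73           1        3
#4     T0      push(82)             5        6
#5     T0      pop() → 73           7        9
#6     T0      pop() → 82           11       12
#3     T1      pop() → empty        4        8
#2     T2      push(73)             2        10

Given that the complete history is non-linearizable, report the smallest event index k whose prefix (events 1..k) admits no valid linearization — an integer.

one valid order for events 1..8 is #2, #1, #3, #4:
after step 1 (#2 push(73) (pending, included)): stack <73>
after step 2 (#1 pop() → 73): stack <>
after step 3 (#3 pop() → empty): stack <>
after step 4 (#4 push(82)): stack <82>
once event 9 joins (#5's response, time 9), exhaustive search finds no witness
completion choices over the 1 pending operation (#2) were checked; none helps
take #1, #3, #4, #5 (pending dropped): step 1 already fails, because #1 pop() → 73 cannot occur there
take #1, #4, #3, #5 (pending dropped): step 1 already fails, because #1 pop() → 73 cannot occur there

9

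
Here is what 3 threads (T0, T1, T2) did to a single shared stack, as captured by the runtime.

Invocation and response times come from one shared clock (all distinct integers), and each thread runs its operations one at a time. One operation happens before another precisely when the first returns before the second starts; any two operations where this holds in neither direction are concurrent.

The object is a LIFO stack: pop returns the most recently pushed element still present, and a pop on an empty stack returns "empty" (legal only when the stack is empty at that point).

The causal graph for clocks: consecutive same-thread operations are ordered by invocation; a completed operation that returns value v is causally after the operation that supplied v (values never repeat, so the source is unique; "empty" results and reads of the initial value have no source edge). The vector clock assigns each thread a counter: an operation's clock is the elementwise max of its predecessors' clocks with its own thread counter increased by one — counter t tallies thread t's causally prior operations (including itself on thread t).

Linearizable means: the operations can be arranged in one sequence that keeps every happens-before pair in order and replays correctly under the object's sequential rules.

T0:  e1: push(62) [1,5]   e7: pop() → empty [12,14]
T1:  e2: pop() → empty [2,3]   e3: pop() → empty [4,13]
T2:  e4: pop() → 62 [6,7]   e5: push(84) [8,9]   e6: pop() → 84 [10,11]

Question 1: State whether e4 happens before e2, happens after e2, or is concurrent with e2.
after

e4 spans [6,7], e2 spans [2,3]
resp(e2)=3 < inv(e4)=6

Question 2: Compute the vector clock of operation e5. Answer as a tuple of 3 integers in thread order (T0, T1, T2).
(1, 0, 2)

e2, invoked 2, has no incoming edges; only T1's bump applies → (0, 1, 0)
e1, invoked 1, has no incoming edges; only T0's bump applies → (1, 0, 0)
merge at e3 (invoked 4): VC(e2)=(0, 1, 0), own-thread bump on T1 → (0, 2, 0)
merge at e4 (invoked 6): VC(e1)=(1, 0, 0), own-thread bump on T2 → (1, 0, 1)
merge at e7 (invoked 12): VC(e1)=(1, 0, 0), own-thread bump on T0 → (2, 0, 0)
merge at e5 (invoked 8): VC(e4)=(1, 0, 1), own-thread bump on T2 → (1, 0, 2)
merge at e6 (invoked 10): VC(e5)=(1, 0, 2), own-thread bump on T2 → (1, 0, 3)
target: VC(e5) = (1, 0, 2)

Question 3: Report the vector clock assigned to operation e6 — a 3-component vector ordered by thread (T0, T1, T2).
(1, 0, 3)

no predecessors for e2 (invoked 2): T1 increments from zero → (0, 1, 0)
no predecessors for e1 (invoked 1): T0 increments from zero → (1, 0, 0)
e3 (invocation 4): componentwise max over VC(e2)=(0, 1, 0), +1 at T1, giving (0, 2, 0)
e4 (invocation 6): componentwise max over VC(e1)=(1, 0, 0), +1 at T2, giving (1, 0, 1)
e7 (invocation 12): componentwise max over VC(e1)=(1, 0, 0), +1 at T0, giving (2, 0, 0)
e5 (invocation 8): componentwise max over VC(e4)=(1, 0, 1), +1 at T2, giving (1, 0, 2)
e6 (invocation 10): componentwise max over VC(e5)=(1, 0, 2), +1 at T2, giving (1, 0, 3)
target: VC(e6) = (1, 0, 3)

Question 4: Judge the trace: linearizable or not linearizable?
linearizable

one valid linearization: e2, e1, e4, e3, e5, e6, e7
after step 1 (e2 pop() → empty): stack <>
after step 2 (e1 push(62)): stack <62>
after step 3 (e4 pop() → 62): stack <>
after step 4 (e3 pop() → empty): stack <>
after step 5 (e5 push(84)): stack <84>
after step 6 (e6 pop() → 84): stack <>
after step 7 (e7 pop() → empty): stack <>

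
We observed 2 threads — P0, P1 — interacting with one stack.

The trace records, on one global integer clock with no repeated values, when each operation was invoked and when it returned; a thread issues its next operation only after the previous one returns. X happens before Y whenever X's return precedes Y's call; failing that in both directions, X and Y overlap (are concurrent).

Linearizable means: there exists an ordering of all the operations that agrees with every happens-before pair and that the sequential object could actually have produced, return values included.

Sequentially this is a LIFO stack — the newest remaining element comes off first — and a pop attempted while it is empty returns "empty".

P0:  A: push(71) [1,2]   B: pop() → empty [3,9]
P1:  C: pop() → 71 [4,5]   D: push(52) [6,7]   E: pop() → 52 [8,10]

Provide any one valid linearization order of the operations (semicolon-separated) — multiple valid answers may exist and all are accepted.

step 1: A push(71) — stack <71>
step 2: C pop() → 71 — stack <>
step 3: B pop() → empty — stack <>
step 4: D push(52) — stack <52>
step 5: E pop() → 52 — stack <>

A; C; B; D; E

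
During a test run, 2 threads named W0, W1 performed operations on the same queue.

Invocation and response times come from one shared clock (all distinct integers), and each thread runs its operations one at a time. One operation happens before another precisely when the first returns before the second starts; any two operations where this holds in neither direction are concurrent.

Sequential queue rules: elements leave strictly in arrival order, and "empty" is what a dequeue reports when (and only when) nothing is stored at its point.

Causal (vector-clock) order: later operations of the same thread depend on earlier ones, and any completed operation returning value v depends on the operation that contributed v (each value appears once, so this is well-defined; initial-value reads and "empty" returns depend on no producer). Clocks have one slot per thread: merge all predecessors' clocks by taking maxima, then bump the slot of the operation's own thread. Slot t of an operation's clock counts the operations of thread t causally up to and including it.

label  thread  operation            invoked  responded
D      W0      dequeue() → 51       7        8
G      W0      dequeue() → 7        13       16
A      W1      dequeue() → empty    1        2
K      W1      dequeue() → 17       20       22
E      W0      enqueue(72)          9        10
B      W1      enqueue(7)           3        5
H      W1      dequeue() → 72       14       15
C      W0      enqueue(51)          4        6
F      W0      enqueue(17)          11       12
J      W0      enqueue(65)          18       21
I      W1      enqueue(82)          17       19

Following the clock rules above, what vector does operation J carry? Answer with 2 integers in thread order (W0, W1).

A, invoked 1, has no incoming edges; only W1's bump applies → (0, 1)
C, invoked 4, has no incoming edges; only W0's bump applies → (1, 0)
from VC(A)=(0, 1), B (invoked 3) maxes components and bumps W1 → (0, 2)
from VC(C)=(1, 0), D (invoked 7) maxes components and bumps W0 → (2, 0)
from VC(D)=(2, 0), E (invoked 9) maxes components and bumps W0 → (3, 0)
from VC(E)=(3, 0), F (invoked 11) maxes components and bumps W0 → (4, 0)
from VC(B)=(0, 2), VC(E)=(3, 0), H (invoked 14) maxes components and bumps W1 → (3, 3)
from VC(H)=(3, 3), I (invoked 17) maxes components and bumps W1 → (3, 4)
from VC(B)=(0, 2), VC(F)=(4, 0), G (invoked 13) maxes components and bumps W0 → (5, 2)
from VC(G)=(5, 2), J (invoked 18) maxes components and bumps W0 → (6, 2)
from VC(F)=(4, 0), VC(I)=(3, 4), K (invoked 20) maxes components and bumps W1 → (4, 5)
target: VC(J) = (6, 2)

(6, 2)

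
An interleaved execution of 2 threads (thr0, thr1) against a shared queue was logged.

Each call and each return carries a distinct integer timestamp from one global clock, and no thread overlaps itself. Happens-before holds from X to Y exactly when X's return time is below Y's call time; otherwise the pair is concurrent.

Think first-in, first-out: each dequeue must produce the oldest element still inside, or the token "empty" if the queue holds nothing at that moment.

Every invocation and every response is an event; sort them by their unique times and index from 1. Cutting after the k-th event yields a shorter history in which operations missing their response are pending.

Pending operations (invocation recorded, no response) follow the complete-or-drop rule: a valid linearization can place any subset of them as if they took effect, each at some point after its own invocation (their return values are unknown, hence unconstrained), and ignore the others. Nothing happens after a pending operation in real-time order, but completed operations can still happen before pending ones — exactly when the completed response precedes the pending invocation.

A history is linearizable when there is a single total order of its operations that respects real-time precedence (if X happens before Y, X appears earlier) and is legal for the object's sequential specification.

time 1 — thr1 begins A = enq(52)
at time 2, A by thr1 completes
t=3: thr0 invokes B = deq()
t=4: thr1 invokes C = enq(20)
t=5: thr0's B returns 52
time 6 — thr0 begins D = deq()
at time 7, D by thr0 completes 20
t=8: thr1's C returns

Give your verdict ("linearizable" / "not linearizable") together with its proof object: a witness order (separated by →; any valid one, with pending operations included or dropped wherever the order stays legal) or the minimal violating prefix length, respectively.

linearizable — witness: A → B → C → D

step 1: A enq(52) — queue <52>
step 2: B deq() → 52 — queue <>
step 3: C enq(20) — queue <20>
step 4: D deq() → 20 — queue <>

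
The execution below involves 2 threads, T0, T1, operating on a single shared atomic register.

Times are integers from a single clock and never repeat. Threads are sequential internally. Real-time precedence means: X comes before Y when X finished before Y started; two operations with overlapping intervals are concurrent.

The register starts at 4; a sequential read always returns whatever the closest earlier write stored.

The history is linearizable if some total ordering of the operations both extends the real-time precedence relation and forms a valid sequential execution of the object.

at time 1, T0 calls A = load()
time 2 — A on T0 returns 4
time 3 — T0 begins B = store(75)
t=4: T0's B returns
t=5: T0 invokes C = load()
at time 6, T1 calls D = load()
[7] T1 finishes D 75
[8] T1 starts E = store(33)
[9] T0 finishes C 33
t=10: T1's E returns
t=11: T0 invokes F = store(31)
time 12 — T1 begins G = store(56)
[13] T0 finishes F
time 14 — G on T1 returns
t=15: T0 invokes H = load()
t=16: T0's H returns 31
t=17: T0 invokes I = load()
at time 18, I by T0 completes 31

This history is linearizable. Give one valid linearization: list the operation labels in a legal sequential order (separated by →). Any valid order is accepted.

A → B → D → E → C → G → F → H → I

1. A load() → 4, leaving value 4
2. B store(75), leaving value 75
3. D load() → 75, leaving value 75
4. E store(33), leaving value 33
5. C load() → 33, leaving value 33
6. G store(56), leaving value 56
7. F store(31), leaving value 31
8. H load() → 31, leaving value 31
9. I load() → 31, leaving value 31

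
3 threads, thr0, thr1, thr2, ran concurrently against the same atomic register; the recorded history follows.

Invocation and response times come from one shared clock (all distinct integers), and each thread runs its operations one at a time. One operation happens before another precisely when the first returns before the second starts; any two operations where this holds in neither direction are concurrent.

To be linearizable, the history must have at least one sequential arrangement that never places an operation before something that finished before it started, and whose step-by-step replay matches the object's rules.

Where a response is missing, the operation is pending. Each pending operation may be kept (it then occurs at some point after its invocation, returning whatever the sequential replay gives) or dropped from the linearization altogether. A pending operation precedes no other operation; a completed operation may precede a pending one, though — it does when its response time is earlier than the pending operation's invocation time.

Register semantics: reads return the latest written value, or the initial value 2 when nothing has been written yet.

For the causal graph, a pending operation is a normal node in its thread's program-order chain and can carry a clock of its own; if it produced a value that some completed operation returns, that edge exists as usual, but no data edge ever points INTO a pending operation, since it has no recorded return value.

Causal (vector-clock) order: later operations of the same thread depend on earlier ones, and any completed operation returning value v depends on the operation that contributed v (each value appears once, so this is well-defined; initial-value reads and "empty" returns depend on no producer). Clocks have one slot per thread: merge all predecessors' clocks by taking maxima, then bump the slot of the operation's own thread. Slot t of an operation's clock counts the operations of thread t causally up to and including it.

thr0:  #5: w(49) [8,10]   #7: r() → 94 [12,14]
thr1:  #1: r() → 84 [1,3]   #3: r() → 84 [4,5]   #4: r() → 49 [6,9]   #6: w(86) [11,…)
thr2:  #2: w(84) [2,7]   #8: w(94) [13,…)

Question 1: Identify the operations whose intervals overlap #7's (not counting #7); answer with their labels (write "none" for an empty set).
#7 spans [12,14]; an op avoiding the whole window 12..14 is ordered, any other is concurrent
#1 [1,3]: before
#2 [2,7]: before
#3 [4,5]: before
#4 [6,9]: before
#5 [8,10]: before
#6 [11,…): concurrent
#8 [13,…): concurrent

#6, #8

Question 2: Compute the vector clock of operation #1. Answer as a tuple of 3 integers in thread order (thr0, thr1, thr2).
invoked at 2, #2 has no predecessors; its own thr2 bump gives (0, 0, 1)
invoked at 8, #5 has no predecessors; its own thr0 bump gives (1, 0, 0)
VC(#8, invoked at 13): max of VC(#2)=(0, 0, 1), then +1 on thread thr2 → (0, 0, 2)
VC(#1, invoked at 1): max of VC(#2)=(0, 0, 1), then +1 on thread thr1 → (0, 1, 1)
VC(#3, invoked at 4): max of VC(#1)=(0, 1, 1), VC(#2)=(0, 0, 1), then +1 on thread thr1 → (0, 2, 1)
VC(#7, invoked at 12): max of VC(#5)=(1, 0, 0), VC(#8)=(0, 0, 2), then +1 on thread thr0 → (2, 0, 2)
VC(#4, invoked at 6): max of VC(#3)=(0, 2, 1), VC(#5)=(1, 0, 0), then +1 on thread thr1 → (1, 3, 1)
VC(#6, invoked at 11): max of VC(#4)=(1, 3, 1), then +1 on thread thr1 → (1, 4, 1)
target: VC(#1) = (0, 1, 1)

(0, 1, 1)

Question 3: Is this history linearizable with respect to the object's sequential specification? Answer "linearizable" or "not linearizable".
witness order: #2, #1, #3, #5, #4, #6, #8, #7
step 1: #2 w(84) — value 84
step 2: #1 r() → 84 — value 84
step 3: #3 r() → 84 — value 84
step 4: #5 w(49) — value 49
step 5: #4 r() → 49 — value 49
step 6: #6 w(86) (pending, included) — value 86
step 7: #8 w(94) (pending, included) — value 94
step 8: #7 r() → 94 — value 94

linearizable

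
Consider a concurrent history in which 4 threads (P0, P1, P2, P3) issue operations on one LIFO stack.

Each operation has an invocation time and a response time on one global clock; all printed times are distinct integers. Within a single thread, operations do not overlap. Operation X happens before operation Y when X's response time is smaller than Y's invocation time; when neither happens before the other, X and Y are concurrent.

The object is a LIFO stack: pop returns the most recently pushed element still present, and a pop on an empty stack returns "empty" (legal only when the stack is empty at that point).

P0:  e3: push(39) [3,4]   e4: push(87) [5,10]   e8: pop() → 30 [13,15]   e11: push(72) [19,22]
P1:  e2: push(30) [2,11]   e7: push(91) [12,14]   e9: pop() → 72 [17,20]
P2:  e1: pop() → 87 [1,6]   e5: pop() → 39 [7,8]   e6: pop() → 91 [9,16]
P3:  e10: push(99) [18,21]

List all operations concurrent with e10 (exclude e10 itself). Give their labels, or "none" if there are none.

e11, e9

e10 runs from 18 to 21; window-overlapping ops are concurrent
e1 [1,6]: before
e2 [2,11]: before
e3 [3,4]: before
e4 [5,10]: before
e5 [7,8]: before
e6 [9,16]: before
e7 [12,14]: before
e8 [13,15]: before
e9 [17,20]: concurrent
e11 [19,22]: concurrent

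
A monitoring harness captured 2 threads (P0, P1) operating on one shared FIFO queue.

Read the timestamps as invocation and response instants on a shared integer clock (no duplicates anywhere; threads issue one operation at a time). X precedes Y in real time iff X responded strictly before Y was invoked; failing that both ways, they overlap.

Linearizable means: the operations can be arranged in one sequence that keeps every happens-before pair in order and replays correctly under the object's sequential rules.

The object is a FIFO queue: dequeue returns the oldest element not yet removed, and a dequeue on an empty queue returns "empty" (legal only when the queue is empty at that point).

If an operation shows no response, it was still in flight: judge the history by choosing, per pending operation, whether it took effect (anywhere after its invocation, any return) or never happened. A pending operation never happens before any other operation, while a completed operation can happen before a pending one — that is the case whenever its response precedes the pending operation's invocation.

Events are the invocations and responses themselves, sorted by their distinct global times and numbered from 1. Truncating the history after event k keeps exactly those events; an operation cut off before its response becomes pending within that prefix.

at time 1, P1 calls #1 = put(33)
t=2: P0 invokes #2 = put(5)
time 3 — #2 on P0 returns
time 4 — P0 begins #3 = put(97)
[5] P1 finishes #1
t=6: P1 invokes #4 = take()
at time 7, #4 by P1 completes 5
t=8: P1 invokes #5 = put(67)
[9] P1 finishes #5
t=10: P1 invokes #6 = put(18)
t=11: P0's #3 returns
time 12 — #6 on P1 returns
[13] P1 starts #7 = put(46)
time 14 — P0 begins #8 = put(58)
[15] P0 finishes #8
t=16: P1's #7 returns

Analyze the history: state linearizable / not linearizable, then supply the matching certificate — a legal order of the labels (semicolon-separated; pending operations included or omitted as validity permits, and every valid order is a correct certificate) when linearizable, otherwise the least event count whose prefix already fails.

1. #2 put(5), leaving queue <5>
2. #1 put(33), leaving queue <5,33>
3. #3 put(97), leaving queue <5,33,97>
4. #4 take() → 5, leaving queue <33,97>
5. #5 put(67), leaving queue <33,97,67>
6. #6 put(18), leaving queue <33,97,67,18>
7. #7 put(46), leaving queue <33,97,67,18,46>
8. #8 put(58), leaving queue <33,97,67,18,46,58>

linearizable — witness: #2; #1; #3; #4; #5; #6; #7; #8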